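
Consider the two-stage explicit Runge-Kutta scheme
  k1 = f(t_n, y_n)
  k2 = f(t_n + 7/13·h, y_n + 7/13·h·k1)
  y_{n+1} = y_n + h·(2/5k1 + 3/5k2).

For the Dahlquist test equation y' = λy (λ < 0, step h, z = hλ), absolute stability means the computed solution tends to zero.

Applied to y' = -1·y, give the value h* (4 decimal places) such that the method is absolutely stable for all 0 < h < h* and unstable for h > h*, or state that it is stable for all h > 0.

(-3.0952,0); λ=-1 ⇒ h* = (65/21)/1 = 3.0952.

With y'=λy (z=hλ):
  k1=λy_n ⇒ h·k1=z·y_n;  k2=λ(1+7/13z)y_n ⇒ h·k2=z(1+7/13z)y_n
  y_{n+1}/y_n = 1 + 2/5z + 3/5z(1+7/13z) = 1 + z + 21/65z²
  Hence R(z) = 1 + z + 21/65z².

Solve |R(x)|<1 on ℝ⁻.
x=-0.48: |R|=0.5944
R=1: x+21/65x²=0 ⇒ x=−65/21=-3.0952; min R=1−1/(4·21/65)=0.2262>−1
Confirm numerically:
  x=-2.795: |R|=0.72889 <1
  x=-2.225: |R|=0.37443 <1
  x=-2.190: |R|=0.35951 <1
  x=-2.057: |R|=0.31002 <1
  x=-3.658: |R|=1.66508 >1
  x=-3.513: |R|=1.47415 >1
So |R|<1 on (-3.0952, 0).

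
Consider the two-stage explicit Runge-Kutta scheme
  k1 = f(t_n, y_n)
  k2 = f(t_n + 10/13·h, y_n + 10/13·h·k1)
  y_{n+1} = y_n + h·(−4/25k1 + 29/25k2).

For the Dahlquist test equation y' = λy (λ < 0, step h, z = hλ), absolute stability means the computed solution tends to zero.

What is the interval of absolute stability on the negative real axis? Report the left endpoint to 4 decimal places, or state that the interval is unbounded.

Test eqn y'=λy, z=hλ:
  k1=λy_n ⇒ h·k1=z·y_n;  k2=λ(1+10/13z)y_n ⇒ h·k2=z(1+10/13z)y_n
  y_{n+1}/y_n = 1 − 4/25z + 29/25z(1+10/13z) = 1 + z + 58/65z²
  so R(z) = 1 + z + 58/65z².

Boundary: |R(x)|=1, x<0.
x=-0.6: |R|=0.7212
R=1: x+58/65x²=0 ⇒ x=−65/58=-1.1207; min R=1−1/(4·58/65)=0.7198>−1
Confirm numerically:
  x=-0.796: |R|=0.76938 <1
  x=-0.782: |R|=0.76367 <1
  x=-0.535: |R|=0.72040 <1
  x=-1.636: |R|=1.75226 >1
  x=-1.489: |R|=1.48935 >1
  x=-1.240: |R|=1.13201 >1
Stable set (-1.1207, 0).

(-1.1207, 0).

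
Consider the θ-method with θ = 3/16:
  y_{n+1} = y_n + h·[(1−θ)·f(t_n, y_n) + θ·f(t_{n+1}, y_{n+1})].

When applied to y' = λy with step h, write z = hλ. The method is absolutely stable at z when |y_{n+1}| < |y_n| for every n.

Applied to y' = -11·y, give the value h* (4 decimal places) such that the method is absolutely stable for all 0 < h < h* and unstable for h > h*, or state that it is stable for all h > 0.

(-3.2000,0); λ=-11 ⇒ h* = (16/5)/11 = 0.2909.

On y'=λy, z=hλ:
  y_{n+1} = y_n + z·[13/16·y_n + 3/16·y_{n+1}] ⇒ (1 − 3/16z)y_{n+1} = (1 + 13/16z)y_n
  ⇒ R(z) = (1 + 13/16z)/(1 − 3/16z).

Boundary: |R(x)|=1, x<0.
x=-0.61: |R|=0.4526
R=−1: 1+13/16x = −1+3/16x ⇒ -5/8x=2 ⇒ x=2/(-5/8)=-3.2000
Confirm numerically:
  x=-3.038: |R|=0.93549 <1
  x=-2.612: |R|=0.75331 <1
  x=-2.476: |R|=0.69097 <1
  x=-3.526: |R|=1.12266 >1
  x=-3.262: |R|=1.02404 >1
Interval (-3.2000, 0).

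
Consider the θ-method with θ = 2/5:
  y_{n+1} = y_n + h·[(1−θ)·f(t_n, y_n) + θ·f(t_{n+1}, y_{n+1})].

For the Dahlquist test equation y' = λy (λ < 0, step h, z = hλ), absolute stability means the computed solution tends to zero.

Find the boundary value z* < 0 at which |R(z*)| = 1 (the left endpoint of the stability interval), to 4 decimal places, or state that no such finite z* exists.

left endpoint -10.0000.

On y'=λy, z=hλ:
  y_{n+1} = y_n + z·[3/5·y_n + 2/5·y_{n+1}] ⇒ (1 − 2/5z)y_{n+1} = (1 + 3/5z)y_n
  so R(z) = (1 + 3/5z)/(1 − 2/5z).

Find x<0 with |R(x)|<1.
x=-1.77: |R|=0.0363
R=−1: 1+3/5x = −1+2/5x ⇒ -1/5x=2 ⇒ x=2/(-1/5)=-10.0000
Confirm numerically:
  x=-9.062: |R|=0.95944 <1
  x=-8.232: |R|=0.91763 <1
  x=-8.211: |R|=0.91649 <1
  x=-6.407: |R|=0.79830 <1
  x=-10.271: |R|=1.01061 >1
  x=-10.044: |R|=1.00175 >1
Stable set (-10.0000, 0).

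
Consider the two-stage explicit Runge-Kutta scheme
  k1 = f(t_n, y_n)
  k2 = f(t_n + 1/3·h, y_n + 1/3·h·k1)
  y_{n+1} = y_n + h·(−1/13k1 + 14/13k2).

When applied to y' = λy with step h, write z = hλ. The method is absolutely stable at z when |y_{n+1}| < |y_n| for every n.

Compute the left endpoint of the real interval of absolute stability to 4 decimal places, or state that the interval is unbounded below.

Test eqn y'=λy, z=hλ:
  k1=λy_n ⇒ h·k1=z·y_n;  k2=λ(1+1/3z)y_n ⇒ h·k2=z(1+1/3z)y_n
  y_{n+1}/y_n = 1 − 1/13z + 14/13z(1+1/3z) = 1 + z + 14/39z²
  ⇒ R(z) = 1 + z + 14/39z².

Need |R(x)|<1, x<0.
x=-0.71: |R|=0.4710
R=1: x+14/39x²=0 ⇒ x=−39/14=-2.7857; min R=1−1/(4·14/39)=0.3036>−1
Confirm numerically:
  x=-2.697: |R|=0.91411 <1
  x=-2.274: |R|=0.58228 <1
  x=-2.129: |R|=0.49810 <1
  x=-2.118: |R|=0.49233 <1
  x=-3.262: |R|=1.55772 >1
  x=-3.203: |R|=1.47979 >1
  x=-3.102: |R|=1.35220 >1
So |R|<1 on (-2.7857, 0).

z* = -2.7857.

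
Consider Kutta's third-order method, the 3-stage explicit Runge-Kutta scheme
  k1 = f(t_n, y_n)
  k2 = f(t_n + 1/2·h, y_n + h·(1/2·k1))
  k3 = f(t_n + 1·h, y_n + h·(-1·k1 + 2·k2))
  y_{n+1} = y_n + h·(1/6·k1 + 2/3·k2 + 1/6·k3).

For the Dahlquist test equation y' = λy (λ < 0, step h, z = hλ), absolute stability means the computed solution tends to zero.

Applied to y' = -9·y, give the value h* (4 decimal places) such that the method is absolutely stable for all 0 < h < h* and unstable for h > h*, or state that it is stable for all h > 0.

(-2.5127,0); λ=-9 ⇒ h* = 0.2792.

On y'=λy, z=hλ:
  order 3, 3-stage ⇒ R(z)=1+z+z^2/2+z^3/6
  (e.g. R(-1.22)=0.22156, |R|=0.22156)

Boundary: |R(x)|=1, x<0.
x=-1.22: |R|=0.2216
|R(-2.78)|=1.4966 |R(-2.02)|=0.3535 |R(-0.97)|=0.3483
Bisect:
  x_lo=-3.0950 |R|=2.2466  x_hi=-0.3725 |R|=0.6883
  mid=-1.73372 |R|=0.09936 →hi
  mid=-2.41434 |R|=0.84537 →hi
  mid=-2.75466 |R|=1.44437 →lo
  mid=-2.58450 |R|=1.12193 →lo
  mid=-2.49942 |R|=0.97823 →hi
  mid=-2.54196 |R|=1.04869 →lo
  mid=-2.52069 |R|=1.01311 →lo
  ...
  [-2.51288,-2.51271] ⇒ x*=-2.5127
So |R|<1 on (-2.5127, 0).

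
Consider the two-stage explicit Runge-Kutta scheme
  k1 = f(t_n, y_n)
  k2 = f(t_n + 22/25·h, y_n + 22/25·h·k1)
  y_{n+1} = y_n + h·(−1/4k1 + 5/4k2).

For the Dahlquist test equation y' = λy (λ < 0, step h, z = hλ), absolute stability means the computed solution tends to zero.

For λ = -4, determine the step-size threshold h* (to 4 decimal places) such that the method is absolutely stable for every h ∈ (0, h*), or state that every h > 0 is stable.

(-0.9091,0); λ=-4 ⇒ h* = (10/11)/4 = 0.2273.

With y'=λy (z=hλ):
  k1=λy_n ⇒ h·k1=z·y_n;  k2=λ(1+22/25z)y_n ⇒ h·k2=z(1+22/25z)y_n
  y_{n+1}/y_n = 1 − 1/4z + 5/4z(1+22/25z) = 1 + z + 11/10z²
  so R(z) = 1 + z + 11/10z².

Need |R(x)|<1, x<0.
x=-1.3: |R|=1.5590
R=1: x+11/10x²=0 ⇒ x=−10/11=-0.9091; min R=1−1/(4·11/10)=0.7727>−1
Confirm numerically:
  x=-0.590: |R|=0.79291 <1
  x=-0.410: |R|=0.77491 <1
  x=-0.381: |R|=0.77868 <1
  x=-1.278: |R|=1.51861 >1
  x=-1.039: |R|=1.14847 >1
  x=-0.937: |R|=1.02877 >1
So |R|<1 on (-0.9091, 0).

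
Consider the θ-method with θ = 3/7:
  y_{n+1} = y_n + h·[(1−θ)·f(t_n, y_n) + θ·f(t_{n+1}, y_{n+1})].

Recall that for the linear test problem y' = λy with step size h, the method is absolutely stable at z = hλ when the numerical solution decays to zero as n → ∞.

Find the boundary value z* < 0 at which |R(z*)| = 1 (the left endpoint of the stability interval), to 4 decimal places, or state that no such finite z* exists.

On y'=λy, z=hλ:
  y_{n+1} = y_n + z·[4/7·y_n + 3/7·y_{n+1}] ⇒ (1 − 3/7z)y_{n+1} = (1 + 4/7z)y_n
  Hence R(z) = (1 + 4/7z)/(1 − 3/7z).

Need |R(x)|<1, x<0.
x=-1.67: |R|=0.0266
R=−1: 1+4/7x = −1+3/7x ⇒ -1/7x=2 ⇒ x=2/(-1/7)=-14.0000
Confirm numerically:
  x=-12.232: |R|=0.95954 <1
  x=-10.189: |R|=0.89855 <1
  x=-9.719: |R|=0.88160 <1
  x=-14.271: |R|=1.00544 >1
  x=-14.120: |R|=1.00243 >1
So |R|<1 on (-14.0000, 0).

left endpoint -14.0000.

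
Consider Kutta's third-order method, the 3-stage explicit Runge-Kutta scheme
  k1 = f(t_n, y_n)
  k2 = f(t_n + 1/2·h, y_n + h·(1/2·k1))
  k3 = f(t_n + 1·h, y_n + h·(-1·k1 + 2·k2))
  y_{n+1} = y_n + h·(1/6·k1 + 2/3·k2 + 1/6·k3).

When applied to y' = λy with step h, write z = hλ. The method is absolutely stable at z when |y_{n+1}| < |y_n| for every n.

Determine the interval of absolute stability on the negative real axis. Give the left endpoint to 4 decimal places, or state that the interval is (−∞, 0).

On y'=λy, z=hλ:
  order 3, 3-stage ⇒ R(z)=1+z+z^2/2+z^3/6
  (e.g. R(-0.49)=0.61044, |R|=0.61044)

Need |R(x)|<1, x<0.
x=-0.49: |R|=0.6104
|R(-2.88)|=1.7141 |R(-2.11)|=0.4496 |R(-0.72)|=0.4770
Bisect:
  x_lo=-3.2044 |R|=2.5543  x_hi=-0.2675 |R|=0.7651
  mid=-1.73596 |R|=0.10109 →hi
  mid=-2.47020 |R|=0.93140 →hi
  mid=-2.83732 |R|=1.61904 →lo
  mid=-2.65376 |R|=1.24736 →lo
  mid=-2.56198 |R|=1.08280 →lo
  mid=-2.51609 |R|=1.00551 →lo
  mid=-2.49314 |R|=0.96806 →hi
  ...
  [-2.51286,-2.51268] ⇒ x*=-2.5127
Stable set (-2.5127, 0).

z∈(-2.5127,0).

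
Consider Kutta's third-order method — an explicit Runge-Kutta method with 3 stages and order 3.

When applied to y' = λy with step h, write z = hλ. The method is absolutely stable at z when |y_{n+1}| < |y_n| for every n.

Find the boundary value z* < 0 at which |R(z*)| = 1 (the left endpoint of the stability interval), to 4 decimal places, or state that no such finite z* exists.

left endpoint -2.5127.

Test eqn y'=λy, z=hλ:
  order 3, 3-stage ⇒ R(z)=1+z+z^2/2+z^3/6
  (e.g. R(-1.21)=0.22679, |R|=0.22679)

Solve |R(x)|<1 on ℝ⁻.
x=-1.21: |R|=0.2268
|R(-2.87)|=1.6915 |R(-2.79)|=1.5176 |R(-0.73)|=0.4716
Bisect:
  x_lo=-3.0729 |R|=2.1876  x_hi=-0.3562 |R|=0.6997
  mid=-1.71456 |R|=0.08476 →hi
  mid=-2.39373 |R|=0.81475 →hi
  mid=-2.73332 |R|=1.40125 →lo
  mid=-2.56353 |R|=1.08546 →lo
  mid=-2.47863 |R|=0.94478 →hi
  mid=-2.52108 |R|=1.01375 →lo
  mid=-2.49985 |R|=0.97893 →hi
  mid=-2.51047 |R|=0.99625 →hi
  mid=-2.51577 |R|=1.00498 →lo
  ...
  [-2.51279,-2.51262] ⇒ x*=-2.5127
Interval (-2.5127, 0).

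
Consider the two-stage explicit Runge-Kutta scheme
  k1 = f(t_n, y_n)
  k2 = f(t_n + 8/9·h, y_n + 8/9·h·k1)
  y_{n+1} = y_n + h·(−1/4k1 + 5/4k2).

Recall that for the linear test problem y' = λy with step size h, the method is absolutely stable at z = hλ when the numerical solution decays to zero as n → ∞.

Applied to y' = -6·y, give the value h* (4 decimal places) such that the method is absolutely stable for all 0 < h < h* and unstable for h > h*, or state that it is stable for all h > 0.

Set f=λy, z=hλ:
  k1=λy_n ⇒ h·k1=z·y_n;  k2=λ(1+8/9z)y_n ⇒ h·k2=z(1+8/9z)y_n
  y_{n+1}/y_n = 1 − 1/4z + 5/4z(1+8/9z) = 1 + z + 10/9z²
  ⇒ R(z) = 1 + z + 10/9z².

Solve |R(x)|<1 on ℝ⁻.
x=-1.62: |R|=2.2960
R=1: x+10/9x²=0 ⇒ x=−9/10=-0.9000; min R=1−1/(4·10/9)=0.7750>−1
Confirm numerically:
  x=-0.675: |R|=0.83125 <1
  x=-0.641: |R|=0.81553 <1
  x=-0.520: |R|=0.78044 <1
  x=-0.407: |R|=0.77705 <1
  x=-1.216: |R|=1.42695 >1
  x=-0.922: |R|=1.02254 >1
Stable set (-0.9000, 0).

(-0.9000,0); λ=-6 ⇒ h* = (9/10)/6 = 0.1500.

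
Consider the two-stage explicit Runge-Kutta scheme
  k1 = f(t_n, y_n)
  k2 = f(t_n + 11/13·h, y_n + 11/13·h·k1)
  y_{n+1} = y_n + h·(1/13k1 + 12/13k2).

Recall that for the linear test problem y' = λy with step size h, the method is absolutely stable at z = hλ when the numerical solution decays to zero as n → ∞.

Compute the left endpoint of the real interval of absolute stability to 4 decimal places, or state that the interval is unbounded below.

z* = -1.2803.

Test eqn y'=λy, z=hλ:
  k1=λy_n ⇒ h·k1=z·y_n;  k2=λ(1+11/13z)y_n ⇒ h·k2=z(1+11/13z)y_n
  y_{n+1}/y_n = 1 + 1/13z + 12/13z(1+11/13z) = 1 + z + 132/169z²
  Hence R(z) = 1 + z + 132/169z².

Need |R(x)|<1, x<0.
x=-1.02: |R|=0.7926
R=1: x+132/169x²=0 ⇒ x=−169/132=-1.2803; min R=1−1/(4·132/169)=0.6799>−1
Confirm numerically:
  x=-1.203: |R|=0.92736 <1
  x=-1.174: |R|=0.90252 <1
  x=-0.942: |R|=0.75109 <1
  x=-0.796: |R|=0.69890 <1
  x=-1.605: |R|=1.40704 >1
  x=-1.441: |R|=1.18087 >1
  x=-1.324: |R|=1.04519 >1
Interval (-1.2803, 0).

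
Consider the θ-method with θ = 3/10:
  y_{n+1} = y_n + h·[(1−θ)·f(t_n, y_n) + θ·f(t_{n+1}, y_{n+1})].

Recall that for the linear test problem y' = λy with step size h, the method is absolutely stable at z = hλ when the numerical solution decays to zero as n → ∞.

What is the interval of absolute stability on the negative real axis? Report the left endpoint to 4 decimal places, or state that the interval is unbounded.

Test eqn y'=λy, z=hλ:
  y_{n+1} = y_n + z·[7/10·y_n + 3/10·y_{n+1}] ⇒ (1 − 3/10z)y_{n+1} = (1 + 7/10z)y_n
  R(z) = (1 + 7/10z)/(1 − 3/10z).

Solve |R(x)|<1 on ℝ⁻.
x=-1.29: |R|=0.0699
R=−1: 1+7/10x = −1+3/10x ⇒ -2/5x=2 ⇒ x=2/(-2/5)=-5.0000
Confirm numerically:
  x=-4.878: |R|=0.98019 <1
  x=-4.400: |R|=0.89655 <1
  x=-3.784: |R|=0.77220 <1
  x=-3.247: |R|=0.64480 <1
  x=-5.595: |R|=1.08886 >1
  x=-5.380: |R|=1.05815 >1
Interval (-5.0000, 0).

(-5.0000, 0).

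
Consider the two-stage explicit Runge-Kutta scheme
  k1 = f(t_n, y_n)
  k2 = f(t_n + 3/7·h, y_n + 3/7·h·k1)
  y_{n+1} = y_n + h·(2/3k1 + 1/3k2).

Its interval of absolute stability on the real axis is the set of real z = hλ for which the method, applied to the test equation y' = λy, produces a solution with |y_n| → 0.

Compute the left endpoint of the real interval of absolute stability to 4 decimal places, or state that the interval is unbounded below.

left endpoint -7.0000.

With y'=λy (z=hλ):
  k1=λy_n ⇒ h·k1=z·y_n;  k2=λ(1+3/7z)y_n ⇒ h·k2=z(1+3/7z)y_n
  y_{n+1}/y_n = 1 + 2/3z + 1/3z(1+3/7z) = 1 + z + 1/7z²
  R(z) = 1 + z + 1/7z².

Need |R(x)|<1, x<0.
x=-1.35: |R|=0.0896
R=1: x+1/7x²=0 ⇒ x=−7=-7.0000; min R=1−1/(4·1/7)=-0.7500>−1
Confirm numerically:
  x=-6.295: |R|=0.36600 <1
  x=-3.834: |R|=0.73406 <1
  x=-3.434: |R|=0.74938 <1
  x=-7.513: |R|=1.55060 >1
  x=-7.468: |R|=1.49929 >1
  x=-7.310: |R|=1.32373 >1
Stable set (-7.0000, 0).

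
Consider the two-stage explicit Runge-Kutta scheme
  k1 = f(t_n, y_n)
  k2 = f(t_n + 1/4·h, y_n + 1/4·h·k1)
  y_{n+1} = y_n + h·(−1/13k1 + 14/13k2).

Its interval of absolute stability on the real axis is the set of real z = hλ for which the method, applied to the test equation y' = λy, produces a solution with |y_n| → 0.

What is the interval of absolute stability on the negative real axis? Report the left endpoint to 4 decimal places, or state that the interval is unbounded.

z∈(-3.7143,0).

Test eqn y'=λy, z=hλ:
  k1=λy_n ⇒ h·k1=z·y_n;  k2=λ(1+1/4z)y_n ⇒ h·k2=z(1+1/4z)y_n
  y_{n+1}/y_n = 1 − 1/13z + 14/13z(1+1/4z) = 1 + z + 7/26z²
  ⇒ R(z) = 1 + z + 7/26z².

Find x<0 with |R(x)|<1.
x=-0.6: |R|=0.4969
R=1: x+7/26x²=0 ⇒ x=−26/7=-3.7143; min R=1−1/(4·7/26)=0.0714>−1
Confirm numerically:
  x=-2.633: |R|=0.23349 <1
  x=-2.287: |R|=0.12118 <1
  x=-1.992: |R|=0.07632 <1
  x=-4.159: |R|=1.49796 >1
  x=-4.065: |R|=1.38383 >1
  x=-3.903: |R|=1.19830 >1
Stable set (-3.7143, 0).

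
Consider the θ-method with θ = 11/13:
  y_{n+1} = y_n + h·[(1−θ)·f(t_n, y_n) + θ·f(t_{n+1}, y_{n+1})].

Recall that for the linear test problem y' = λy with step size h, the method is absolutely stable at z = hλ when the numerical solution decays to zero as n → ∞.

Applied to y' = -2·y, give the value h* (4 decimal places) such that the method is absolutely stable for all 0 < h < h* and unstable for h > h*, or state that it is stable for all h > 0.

unbounded; (−∞, 0). Any h>0 works for λ=-2.

On y'=λy, z=hλ:
  y_{n+1} = y_n + z·[2/13·y_n + 11/13·y_{n+1}] ⇒ (1 − 11/13z)y_{n+1} = (1 + 2/13z)y_n
  R(z) = (1 + 2/13z)/(1 − 11/13z).

Solve |R(x)|<1 on ℝ⁻.
x=-0.78: |R|=0.5301
x=-2: |R|=0.2571
x=-10: |R|=0.0569
x=-100: |R|=0.1680
θ=11/13≥1/2 ⇒ |1+2/13x|<|1−11/13x| ∀x<0 ⇒ stable on all of ℝ⁻.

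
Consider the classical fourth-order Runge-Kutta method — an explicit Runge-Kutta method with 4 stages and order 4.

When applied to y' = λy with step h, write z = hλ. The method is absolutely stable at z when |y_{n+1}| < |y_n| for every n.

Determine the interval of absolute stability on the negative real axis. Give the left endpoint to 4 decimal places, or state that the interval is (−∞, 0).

With y'=λy (z=hλ):
  order 4, 4-stage ⇒ R(z)=1+z+z^2/2+z^3/6+z^4/24
  (e.g. R(-0.75)=0.47412, |R|=0.47412)

Boundary: |R(x)|=1, x<0.
x=-0.75: |R|=0.4741
|R(-3.04)|=1.4570 |R(-0.96)|=0.3887 |R(-0.52)|=0.5948
Bisect:
  x_lo=-3.3234 |R|=2.1642  x_hi=-0.3380 |R|=0.7132
  mid=-1.83068 |R|=0.29045 →hi
  mid=-2.57703 |R|=0.72880 →hi
  mid=-2.95021 |R|=1.27848 →lo
  mid=-2.76362 |R|=0.96782 →hi
  mid=-2.85692 |R|=1.11347 →lo
  mid=-2.81027 |R|=1.03831 →lo
  mid=-2.78695 |R|=1.00249 →lo
  mid=-2.77528 |R|=0.98501 →hi
  mid=-2.78112 |R|=0.99372 →hi
  mid=-2.78403 |R|=0.99810 →hi
  ...
  [-2.78531,-2.78512] ⇒ x*=-2.7853
Interval (-2.7853, 0).

(-2.7853, 0).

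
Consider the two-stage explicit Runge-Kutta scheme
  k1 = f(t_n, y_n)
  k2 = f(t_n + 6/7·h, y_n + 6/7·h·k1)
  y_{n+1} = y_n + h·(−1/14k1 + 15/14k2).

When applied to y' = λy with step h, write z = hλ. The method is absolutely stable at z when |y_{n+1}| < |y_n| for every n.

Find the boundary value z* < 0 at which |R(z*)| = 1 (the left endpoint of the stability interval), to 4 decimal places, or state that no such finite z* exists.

On y'=λy, z=hλ:
  k1=λy_n ⇒ h·k1=z·y_n;  k2=λ(1+6/7z)y_n ⇒ h·k2=z(1+6/7z)y_n
  y_{n+1}/y_n = 1 − 1/14z + 15/14z(1+6/7z) = 1 + z + 45/49z²
  ⇒ R(z) = 1 + z + 45/49z².

Solve |R(x)|<1 on ℝ⁻.
x=-1.27: |R|=1.2112
R=1: x+45/49x²=0 ⇒ x=−49/45=-1.0889; min R=1−1/(4·45/49)=0.7278>−1
Confirm numerically:
  x=-0.822: |R|=0.79853 <1
  x=-0.771: |R|=0.77492 <1
  x=-0.761: |R|=0.77085 <1
  x=-0.510: |R|=0.72887 <1
  x=-1.416: |R|=1.42538 >1
  x=-1.226: |R|=1.15438 >1
  x=-1.151: |R|=1.06565 >1
Interval (-1.0889, 0).

z* = -1.0889.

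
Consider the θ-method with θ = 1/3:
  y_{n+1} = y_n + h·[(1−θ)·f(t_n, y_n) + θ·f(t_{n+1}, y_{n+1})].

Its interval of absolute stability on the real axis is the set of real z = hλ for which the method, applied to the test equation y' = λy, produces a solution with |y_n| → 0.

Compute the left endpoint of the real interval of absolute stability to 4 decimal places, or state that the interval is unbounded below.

With y'=λy (z=hλ):
  y_{n+1} = y_n + z·[2/3·y_n + 1/3·y_{n+1}] ⇒ (1 − 1/3z)y_{n+1} = (1 + 2/3z)y_n
  so R(z) = (1 + 2/3z)/(1 − 1/3z).

Need |R(x)|<1, x<0.
x=-1.19: |R|=0.1480
R=−1: 1+2/3x = −1+1/3x ⇒ -1/3x=2 ⇒ x=2/(-1/3)=-6.0000
Confirm numerically:
  x=-5.009: |R|=0.87626 <1
  x=-4.675: |R|=0.82736 <1
  x=-4.196: |R|=0.74931 <1
  x=-4.079: |R|=0.72863 <1
  x=-6.359: |R|=1.03836 >1
  x=-6.175: |R|=1.01907 >1
Stable set (-6.0000, 0).

left endpoint -6.0000.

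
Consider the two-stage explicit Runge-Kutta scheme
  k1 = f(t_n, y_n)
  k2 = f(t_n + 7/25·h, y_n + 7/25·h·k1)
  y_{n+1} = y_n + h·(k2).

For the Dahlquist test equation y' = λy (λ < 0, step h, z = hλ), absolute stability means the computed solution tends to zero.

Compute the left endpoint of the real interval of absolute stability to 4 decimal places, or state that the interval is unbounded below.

z* = -3.5714.

Set f=λy, z=hλ:
  k1=λy_n ⇒ h·k1=z·y_n;  k2=λ(1+7/25z)y_n ⇒ h·k2=z(1+7/25z)y_n
  y_{n+1}/y_n = 1 + z(1+7/25z) = 1 + z + 7/25z²
  R(z) = 1 + z + 7/25z².

Find x<0 with |R(x)|<1.
x=-0.9: |R|=0.3268
R=1: x+7/25x²=0 ⇒ x=−25/7=-3.5714; min R=1−1/(4·7/25)=0.1071>−1
Confirm numerically:
  x=-3.038: |R|=0.54624 <1
  x=-2.162: |R|=0.14679 <1
  x=-1.609: |R|=0.11589 <1
  x=-3.928: |R|=1.39217 >1
  x=-3.864: |R|=1.31654 >1
  x=-3.806: |R|=1.24998 >1
So |R|<1 on (-3.5714, 0).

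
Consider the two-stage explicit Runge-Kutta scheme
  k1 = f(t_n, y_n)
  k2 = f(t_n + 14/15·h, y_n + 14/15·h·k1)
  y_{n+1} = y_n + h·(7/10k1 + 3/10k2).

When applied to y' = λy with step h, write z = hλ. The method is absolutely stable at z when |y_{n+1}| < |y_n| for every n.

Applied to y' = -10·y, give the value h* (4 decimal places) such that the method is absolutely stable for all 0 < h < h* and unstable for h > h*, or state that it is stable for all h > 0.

On y'=λy, z=hλ:
  k1=λy_n ⇒ h·k1=z·y_n;  k2=λ(1+14/15z)y_n ⇒ h·k2=z(1+14/15z)y_n
  y_{n+1}/y_n = 1 + 7/10z + 3/10z(1+14/15z) = 1 + z + 7/25z²
  ⇒ R(z) = 1 + z + 7/25z².

Boundary: |R(x)|=1, x<0.
x=-1.15: |R|=0.2203
R=1: x+7/25x²=0 ⇒ x=−25/7=-3.5714; min R=1−1/(4·7/25)=0.1071>−1
Confirm numerically:
  x=-2.580: |R|=0.28379 <1
  x=-1.608: |R|=0.11599 <1
  x=-1.602: |R|=0.11659 <1
  x=-1.578: |R|=0.11922 <1
  x=-3.951: |R|=1.41991 >1
  x=-3.672: |R|=1.10340 >1
  x=-3.637: |R|=1.06678 >1
Interval (-3.5714, 0).

(-3.5714,0); λ=-10 ⇒ h* = (25/7)/10 = 0.3571.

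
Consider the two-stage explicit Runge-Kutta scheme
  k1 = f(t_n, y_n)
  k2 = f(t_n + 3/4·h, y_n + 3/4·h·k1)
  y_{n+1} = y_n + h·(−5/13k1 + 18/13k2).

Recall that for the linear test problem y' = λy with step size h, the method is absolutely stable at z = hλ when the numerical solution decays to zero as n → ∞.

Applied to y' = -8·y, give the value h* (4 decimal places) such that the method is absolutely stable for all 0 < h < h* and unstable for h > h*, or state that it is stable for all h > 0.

Test eqn y'=λy, z=hλ:
  k1=λy_n ⇒ h·k1=z·y_n;  k2=λ(1+3/4z)y_n ⇒ h·k2=z(1+3/4z)y_n
  y_{n+1}/y_n = 1 − 5/13z + 18/13z(1+3/4z) = 1 + z + 27/26z²
  R(z) = 1 + z + 27/26z².

Find x<0 with |R(x)|<1.
x=-1.37: |R|=1.5791
R=1: x+27/26x²=0 ⇒ x=−26/27=-0.9630; min R=1−1/(4·27/26)=0.7593>−1
Confirm numerically:
  x=-0.886: |R|=0.92919 <1
  x=-0.786: |R|=0.85556 <1
  x=-0.740: |R|=0.82866 <1
  x=-0.690: |R|=0.80441 <1
  x=-1.537: |R|=1.91623 >1
  x=-1.447: |R|=1.72734 >1
  x=-1.048: |R|=1.09255 >1
So |R|<1 on (-0.9630, 0).

(-0.9630,0); λ=-8 ⇒ h* = (26/27)/8 = 0.1204.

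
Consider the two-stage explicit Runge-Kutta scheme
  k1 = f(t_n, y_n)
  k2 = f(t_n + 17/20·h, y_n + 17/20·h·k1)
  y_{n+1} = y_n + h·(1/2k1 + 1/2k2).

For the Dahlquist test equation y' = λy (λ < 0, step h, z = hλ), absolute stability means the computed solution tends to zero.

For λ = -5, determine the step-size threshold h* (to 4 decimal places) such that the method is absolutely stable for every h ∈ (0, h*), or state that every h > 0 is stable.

Set f=λy, z=hλ:
  k1=λy_n ⇒ h·k1=z·y_n;  k2=λ(1+17/20z)y_n ⇒ h·k2=z(1+17/20z)y_n
  y_{n+1}/y_n = 1 + 1/2z + 1/2z(1+17/20z) = 1 + z + 17/40z²
  R(z) = 1 + z + 17/40z².

Need |R(x)|<1, x<0.
x=-1.47: |R|=0.4484
R=1: x+17/40x²=0 ⇒ x=−40/17=-2.3529; min R=1−1/(4·17/40)=0.4118>−1
Confirm numerically:
  x=-1.093: |R|=0.41473 <1
  x=-1.003: |R|=0.42455 <1
  x=-0.986: |R|=0.42718 <1
  x=-2.621: |R|=1.29860 >1
  x=-2.386: |R|=1.03352 >1
So |R|<1 on (-2.3529, 0).

(-2.3529,0); λ=-5 ⇒ h* = (40/17)/5 = 0.4706.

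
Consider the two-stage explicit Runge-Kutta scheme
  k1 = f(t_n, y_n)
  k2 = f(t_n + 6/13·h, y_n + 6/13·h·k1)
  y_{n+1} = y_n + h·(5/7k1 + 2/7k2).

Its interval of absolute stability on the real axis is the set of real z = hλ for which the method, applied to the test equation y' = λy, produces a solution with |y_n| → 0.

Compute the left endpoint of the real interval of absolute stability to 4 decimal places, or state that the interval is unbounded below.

z* = -7.5833.

With y'=λy (z=hλ):
  k1=λy_n ⇒ h·k1=z·y_n;  k2=λ(1+6/13z)y_n ⇒ h·k2=z(1+6/13z)y_n
  y_{n+1}/y_n = 1 + 5/7z + 2/7z(1+6/13z) = 1 + z + 12/91z²
  ⇒ R(z) = 1 + z + 12/91z².

Solve |R(x)|<1 on ℝ⁻.
x=-1.24: |R|=0.0372
R=1: x+12/91x²=0 ⇒ x=−91/12=-7.5833; min R=1−1/(4·12/91)=-0.8958>−1
Confirm numerically:
  x=-7.123: |R|=0.56761 <1
  x=-3.494: |R|=0.88415 <1
  x=-3.493: |R|=0.88407 <1
  x=-7.781: |R|=1.20282 >1
  x=-7.755: |R|=1.17555 >1
  x=-7.696: |R|=1.11434 >1
Interval (-7.5833, 0).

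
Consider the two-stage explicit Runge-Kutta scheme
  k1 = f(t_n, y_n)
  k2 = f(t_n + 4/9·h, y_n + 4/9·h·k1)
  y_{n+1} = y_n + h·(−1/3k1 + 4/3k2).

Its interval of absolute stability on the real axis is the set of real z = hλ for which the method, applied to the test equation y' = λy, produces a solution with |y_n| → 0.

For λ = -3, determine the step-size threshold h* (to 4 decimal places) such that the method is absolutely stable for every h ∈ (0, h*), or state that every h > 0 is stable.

With y'=λy (z=hλ):
  k1=λy_n ⇒ h·k1=z·y_n;  k2=λ(1+4/9z)y_n ⇒ h·k2=z(1+4/9z)y_n
  y_{n+1}/y_n = 1 − 1/3z + 4/3z(1+4/9z) = 1 + z + 16/27z²
  R(z) = 1 + z + 16/27z².

Need |R(x)|<1, x<0.
x=-1: |R|=0.5926
R=1: x+16/27x²=0 ⇒ x=−27/16=-1.6875; min R=1−1/(4·16/27)=0.5781>−1
Confirm numerically:
  x=-1.373: |R|=0.74411 <1
  x=-1.001: |R|=0.59278 <1
  x=-0.755: |R|=0.58279 <1
  x=-1.885: |R|=1.22061 >1
  x=-1.755: |R|=1.07020 >1
So |R|<1 on (-1.6875, 0).

(-1.6875,0); λ=-3 ⇒ h* = (27/16)/3 = 0.5625.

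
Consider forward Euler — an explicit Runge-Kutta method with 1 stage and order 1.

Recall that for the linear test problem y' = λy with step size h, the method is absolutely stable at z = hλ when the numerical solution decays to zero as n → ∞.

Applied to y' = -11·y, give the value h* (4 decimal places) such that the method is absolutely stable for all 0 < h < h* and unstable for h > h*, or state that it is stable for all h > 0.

(-2.0000,0); λ=-11 ⇒ h* = 0.1818.

Set f=λy, z=hλ:
  order 1, 1-stage ⇒ R(z)=1+z
  (e.g. R(-1.14)=-0.14000, |R|=0.14000)

Solve |R(x)|<1 on ℝ⁻.
x=-1.14: |R|=0.1400
|R(-2.31)|=1.3100 |R(-1.7)|=0.7000 |R(-1.05)|=0.0500
Bisect:
  x_lo=-2.6397 |R|=1.6397  x_hi=-0.2996 |R|=0.7004
  mid=-1.46963 |R|=0.46963 →hi
  mid=-2.05466 |R|=1.05466 →lo
  mid=-1.76214 |R|=0.76214 →hi
  mid=-1.90840 |R|=0.90840 →hi
  mid=-1.98153 |R|=0.98153 →hi
  mid=-2.01809 |R|=1.01809 →lo
  mid=-1.99981 |R|=0.99981 →hi
  mid=-2.00895 |R|=1.00895 →lo
  ...
  [-2.00010,-1.99995] ⇒ x*=-2.0000
Interval (-2.0000, 0).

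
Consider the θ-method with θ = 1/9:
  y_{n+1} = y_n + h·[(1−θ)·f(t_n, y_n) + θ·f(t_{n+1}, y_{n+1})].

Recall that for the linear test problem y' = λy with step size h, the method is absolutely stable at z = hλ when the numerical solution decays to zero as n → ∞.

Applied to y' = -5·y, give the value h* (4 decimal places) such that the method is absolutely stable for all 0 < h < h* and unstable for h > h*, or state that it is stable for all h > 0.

With y'=λy (z=hλ):
  y_{n+1} = y_n + z·[8/9·y_n + 1/9·y_{n+1}] ⇒ (1 − 1/9z)y_{n+1} = (1 + 8/9z)y_n
  Hence R(z) = (1 + 8/9z)/(1 − 1/9z).

Boundary: |R(x)|=1, x<0.
x=-0.47: |R|=0.5533
R=−1: 1+8/9x = −1+1/9x ⇒ -7/9x=2 ⇒ x=2/(-7/9)=-2.5714
Confirm numerically:
  x=-1.372: |R|=0.19051 <1
  x=-1.312: |R|=0.14507 <1
  x=-1.203: |R|=0.06116 <1
  x=-3.105: |R|=1.30855 >1
  x=-3.006: |R|=1.25337 >1
  x=-2.991: |R|=1.24493 >1
Stable set (-2.5714, 0).

(-2.5714,0); λ=-5 ⇒ h* = (18/7)/5 = 0.5143.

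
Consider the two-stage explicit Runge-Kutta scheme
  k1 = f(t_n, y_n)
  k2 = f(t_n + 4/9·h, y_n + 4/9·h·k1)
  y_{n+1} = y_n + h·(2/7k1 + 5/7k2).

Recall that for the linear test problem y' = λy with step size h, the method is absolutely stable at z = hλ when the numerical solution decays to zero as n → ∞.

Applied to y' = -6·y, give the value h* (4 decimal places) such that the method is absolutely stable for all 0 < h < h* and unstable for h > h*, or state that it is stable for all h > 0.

(-3.1500,0); λ=-6 ⇒ h* = (63/20)/6 = 0.5250.

With y'=λy (z=hλ):
  k1=λy_n ⇒ h·k1=z·y_n;  k2=λ(1+4/9z)y_n ⇒ h·k2=z(1+4/9z)y_n
  y_{n+1}/y_n = 1 + 2/7z + 5/7z(1+4/9z) = 1 + z + 20/63z²
  so R(z) = 1 + z + 20/63z².

Boundary: |R(x)|=1, x<0.
x=-1.65: |R|=0.2143
R=1: x+20/63x²=0 ⇒ x=−63/20=-3.1500; min R=1−1/(4·20/63)=0.2125>−1
Confirm numerically:
  x=-3.044: |R|=0.89757 <1
  x=-1.744: |R|=0.22157 <1
  x=-1.635: |R|=0.21364 <1
  x=-3.557: |R|=1.45959 >1
  x=-3.525: |R|=1.41964 >1
  x=-3.377: |R|=1.24336 >1
Interval (-3.1500, 0).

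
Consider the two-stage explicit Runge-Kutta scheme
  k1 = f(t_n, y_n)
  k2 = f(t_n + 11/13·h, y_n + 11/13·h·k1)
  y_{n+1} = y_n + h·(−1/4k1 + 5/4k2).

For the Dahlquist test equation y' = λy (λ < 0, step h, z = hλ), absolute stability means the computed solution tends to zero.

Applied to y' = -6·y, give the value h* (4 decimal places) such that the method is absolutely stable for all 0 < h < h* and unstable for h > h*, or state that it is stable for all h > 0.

Test eqn y'=λy, z=hλ:
  k1=λy_n ⇒ h·k1=z·y_n;  k2=λ(1+11/13z)y_n ⇒ h·k2=z(1+11/13z)y_n
  y_{n+1}/y_n = 1 − 1/4z + 5/4z(1+11/13z) = 1 + z + 55/52z²
  Hence R(z) = 1 + z + 55/52z².

Need |R(x)|<1, x<0.
x=-1.09: |R|=1.1666
R=1: x+55/52x²=0 ⇒ x=−52/55=-0.9455; min R=1−1/(4·55/52)=0.7636>−1
Confirm numerically:
  x=-0.711: |R|=0.82369 <1
  x=-0.684: |R|=0.81085 <1
  x=-0.604: |R|=0.78186 <1
  x=-0.544: |R|=0.76901 <1
  x=-1.372: |R|=1.61898 >1
  x=-1.258: |R|=1.41587 >1
  x=-1.036: |R|=1.09922 >1
So |R|<1 on (-0.9455, 0).

(-0.9455,0); λ=-6 ⇒ h* = (52/55)/6 = 0.1576.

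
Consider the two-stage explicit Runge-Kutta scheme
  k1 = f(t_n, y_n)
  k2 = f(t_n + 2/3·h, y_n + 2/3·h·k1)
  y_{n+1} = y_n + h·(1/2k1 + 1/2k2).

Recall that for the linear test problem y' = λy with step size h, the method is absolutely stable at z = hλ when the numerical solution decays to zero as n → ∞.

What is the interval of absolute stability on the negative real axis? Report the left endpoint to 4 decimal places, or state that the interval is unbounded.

On y'=λy, z=hλ:
  k1=λy_n ⇒ h·k1=z·y_n;  k2=λ(1+2/3z)y_n ⇒ h·k2=z(1+2/3z)y_n
  y_{n+1}/y_n = 1 + 1/2z + 1/2z(1+2/3z) = 1 + z + 1/3z²
  so R(z) = 1 + z + 1/3z².

Solve |R(x)|<1 on ℝ⁻.
x=-0.6: |R|=0.5200
R=1: x+1/3x²=0 ⇒ x=−3=-3.0000; min R=1−1/(4·1/3)=0.2500>−1
Confirm numerically:
  x=-2.844: |R|=0.85211 <1
  x=-2.302: |R|=0.46440 <1
  x=-1.927: |R|=0.31078 <1
  x=-1.200: |R|=0.28000 <1
  x=-3.238: |R|=1.25688 >1
  x=-3.111: |R|=1.11511 >1
  x=-3.092: |R|=1.09482 >1
Interval (-3.0000, 0).

(-3.0000, 0).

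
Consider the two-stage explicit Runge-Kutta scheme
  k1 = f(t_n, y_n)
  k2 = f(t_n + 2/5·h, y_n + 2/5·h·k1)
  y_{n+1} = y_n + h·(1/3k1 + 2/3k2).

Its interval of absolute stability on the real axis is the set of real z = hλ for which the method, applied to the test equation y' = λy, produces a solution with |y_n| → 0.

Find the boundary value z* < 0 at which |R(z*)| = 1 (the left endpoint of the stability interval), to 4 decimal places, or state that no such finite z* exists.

z* = -3.7500.

Set f=λy, z=hλ:
  k1=λy_n ⇒ h·k1=z·y_n;  k2=λ(1+2/5z)y_n ⇒ h·k2=z(1+2/5z)y_n
  y_{n+1}/y_n = 1 + 1/3z + 2/3z(1+2/5z) = 1 + z + 4/15z²
  Hence R(z) = 1 + z + 4/15z².

Boundary: |R(x)|=1, x<0.
x=-1.47: |R|=0.1062
R=1: x+4/15x²=0 ⇒ x=−15/4=-3.7500; min R=1−1/(4·4/15)=0.0625>−1
Confirm numerically:
  x=-3.673: |R|=0.92458 <1
  x=-3.640: |R|=0.89323 <1
  x=-3.605: |R|=0.86061 <1
  x=-3.258: |R|=0.57255 <1
  x=-4.344: |R|=1.68809 >1
  x=-4.321: |R|=1.65794 >1
  x=-3.945: |R|=1.20514 >1
Interval (-3.7500, 0).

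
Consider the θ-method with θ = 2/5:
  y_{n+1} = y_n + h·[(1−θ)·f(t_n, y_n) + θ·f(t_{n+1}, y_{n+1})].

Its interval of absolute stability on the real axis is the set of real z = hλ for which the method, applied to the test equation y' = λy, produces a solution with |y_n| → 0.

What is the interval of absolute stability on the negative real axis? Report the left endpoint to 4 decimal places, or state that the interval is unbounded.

(-10.0000, 0).

Set f=λy, z=hλ:
  y_{n+1} = y_n + z·[3/5·y_n + 2/5·y_{n+1}] ⇒ (1 − 2/5z)y_{n+1} = (1 + 3/5z)y_n
  ⇒ R(z) = (1 + 3/5z)/(1 − 2/5z).

Boundary: |R(x)|=1, x<0.
x=-0.9: |R|=0.3382
R=−1: 1+3/5x = −1+2/5x ⇒ -1/5x=2 ⇒ x=2/(-1/5)=-10.0000
Confirm numerically:
  x=-8.073: |R|=0.90887 <1
  x=-6.052: |R|=0.76918 <1
  x=-4.385: |R|=0.59223 <1
  x=-4.189: |R|=0.56563 <1
  x=-10.495: |R|=1.01905 >1
  x=-10.048: |R|=1.00191 >1
Interval (-10.0000, 0).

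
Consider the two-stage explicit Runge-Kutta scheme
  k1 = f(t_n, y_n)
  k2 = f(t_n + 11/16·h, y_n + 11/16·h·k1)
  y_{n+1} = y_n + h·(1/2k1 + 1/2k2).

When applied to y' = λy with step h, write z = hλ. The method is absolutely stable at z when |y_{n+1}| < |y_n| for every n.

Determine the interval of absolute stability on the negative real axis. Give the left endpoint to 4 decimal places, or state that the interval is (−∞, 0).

z∈(-2.9091,0).

With y'=λy (z=hλ):
  k1=λy_n ⇒ h·k1=z·y_n;  k2=λ(1+11/16z)y_n ⇒ h·k2=z(1+11/16z)y_n
  y_{n+1}/y_n = 1 + 1/2z + 1/2z(1+11/16z) = 1 + z + 11/32z²
  Hence R(z) = 1 + z + 11/32z².

Solve |R(x)|<1 on ℝ⁻.
x=-0.61: |R|=0.5179
R=1: x+11/32x²=0 ⇒ x=−32/11=-2.9091; min R=1−1/(4·11/32)=0.2727>−1
Confirm numerically:
  x=-2.728: |R|=0.83018 <1
  x=-2.378: |R|=0.56587 <1
  x=-1.533: |R|=0.27484 <1
  x=-1.379: |R|=0.27469 <1
  x=-3.285: |R|=1.42448 >1
  x=-3.255: |R|=1.38704 >1
Interval (-2.9091, 0).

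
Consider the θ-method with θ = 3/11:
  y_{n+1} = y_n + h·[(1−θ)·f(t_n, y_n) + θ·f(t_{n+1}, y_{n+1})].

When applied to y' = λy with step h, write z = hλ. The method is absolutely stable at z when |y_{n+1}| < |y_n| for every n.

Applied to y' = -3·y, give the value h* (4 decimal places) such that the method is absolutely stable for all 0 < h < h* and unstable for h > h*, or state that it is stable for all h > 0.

Set f=λy, z=hλ:
  y_{n+1} = y_n + z·[8/11·y_n + 3/11·y_{n+1}] ⇒ (1 − 3/11z)y_{n+1} = (1 + 8/11z)y_n
  so R(z) = (1 + 8/11z)/(1 − 3/11z).

Solve |R(x)|<1 on ℝ⁻.
x=-1.73: |R|=0.1754
R=−1: 1+8/11x = −1+3/11x ⇒ -5/11x=2 ⇒ x=2/(-5/11)=-4.4000
Confirm numerically:
  x=-3.838: |R|=0.87519 <1
  x=-3.259: |R|=0.72542 <1
  x=-3.121: |R|=0.68595 <1
  x=-4.655: |R|=1.05107 >1
  x=-4.529: |R|=1.02623 >1
  x=-4.511: |R|=1.02262 >1
So |R|<1 on (-4.4000, 0).

(-4.4000,0); λ=-3 ⇒ h* = (22/5)/3 = 1.4667.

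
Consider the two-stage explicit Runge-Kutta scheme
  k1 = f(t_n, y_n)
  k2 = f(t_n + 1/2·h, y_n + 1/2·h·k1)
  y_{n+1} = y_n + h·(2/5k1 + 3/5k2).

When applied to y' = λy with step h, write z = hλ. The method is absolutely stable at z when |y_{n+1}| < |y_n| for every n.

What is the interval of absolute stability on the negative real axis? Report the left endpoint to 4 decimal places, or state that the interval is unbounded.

With y'=λy (z=hλ):
  k1=λy_n ⇒ h·k1=z·y_n;  k2=λ(1+1/2z)y_n ⇒ h·k2=z(1+1/2z)y_n
  y_{n+1}/y_n = 1 + 2/5z + 3/5z(1+1/2z) = 1 + z + 3/10z²
  R(z) = 1 + z + 3/10z².

Need |R(x)|<1, x<0.
x=-0.99: |R|=0.3040
R=1: x+3/10x²=0 ⇒ x=−10/3=-3.3333; min R=1−1/(4·3/10)=0.1667>−1
Confirm numerically:
  x=-2.604: |R|=0.43024 <1
  x=-1.943: |R|=0.18957 <1
  x=-1.476: |R|=0.17757 <1
  x=-3.721: |R|=1.43275 >1
  x=-3.392: |R|=1.05970 >1
Stable set (-3.3333, 0).

(-3.3333, 0).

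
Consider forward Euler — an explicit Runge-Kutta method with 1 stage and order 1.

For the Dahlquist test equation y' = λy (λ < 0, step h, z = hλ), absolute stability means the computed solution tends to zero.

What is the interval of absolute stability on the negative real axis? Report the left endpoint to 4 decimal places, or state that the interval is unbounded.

z∈(-2.0000,0).

Set f=λy, z=hλ:
  order 1, 1-stage ⇒ R(z)=1+z
  (e.g. R(-1.14)=-0.14000, |R|=0.14000)

Need |R(x)|<1, x<0.
x=-1.14: |R|=0.1400
|R(-1.45)|=0.4500 |R(-0.88)|=0.1200 |R(-0.72)|=0.2800
Bisect:
  x_lo=-2.4367 |R|=1.4367  x_hi=-0.1806 |R|=0.8194
  mid=-1.30867 |R|=0.30867 →hi
  mid=-1.87270 |R|=0.87270 →hi
  mid=-2.15471 |R|=1.15471 →lo
  mid=-2.01371 |R|=1.01371 →lo
  mid=-1.94320 |R|=0.94320 →hi
  mid=-1.97846 |R|=0.97846 →hi
  mid=-1.99608 |R|=0.99608 →hi
  mid=-2.00489 |R|=1.00489 →lo
  mid=-2.00049 |R|=1.00049 →lo
  ...
  [-2.00008,-1.99994] ⇒ x*=-2.0000
So |R|<1 on (-2.0000, 0).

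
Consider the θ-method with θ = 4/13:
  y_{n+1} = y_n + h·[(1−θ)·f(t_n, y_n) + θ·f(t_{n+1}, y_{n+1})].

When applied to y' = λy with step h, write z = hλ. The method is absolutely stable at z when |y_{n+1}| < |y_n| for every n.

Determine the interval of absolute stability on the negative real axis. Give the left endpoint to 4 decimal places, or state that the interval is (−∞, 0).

(-5.2000, 0).

On y'=λy, z=hλ:
  y_{n+1} = y_n + z·[9/13·y_n + 4/13·y_{n+1}] ⇒ (1 − 4/13z)y_{n+1} = (1 + 9/13z)y_n
  R(z) = (1 + 9/13z)/(1 − 4/13z).

Boundary: |R(x)|=1, x<0.
x=-0.55: |R|=0.5296
R=−1: 1+9/13x = −1+4/13x ⇒ -5/13x=2 ⇒ x=2/(-5/13)=-5.2000
Confirm numerically:
  x=-5.116: |R|=0.98745 <1
  x=-4.974: |R|=0.96565 <1
  x=-4.407: |R|=0.87054 <1
  x=-5.609: |R|=1.05771 >1
  x=-5.280: |R|=1.01172 >1
So |R|<1 on (-5.2000, 0).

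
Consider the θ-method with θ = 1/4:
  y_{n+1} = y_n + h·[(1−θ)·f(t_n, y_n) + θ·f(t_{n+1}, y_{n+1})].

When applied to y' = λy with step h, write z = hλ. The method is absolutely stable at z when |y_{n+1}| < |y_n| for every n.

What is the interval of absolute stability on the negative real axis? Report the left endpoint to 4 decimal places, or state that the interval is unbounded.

(-4.0000, 0).

With y'=λy (z=hλ):
  y_{n+1} = y_n + z·[3/4·y_n + 1/4·y_{n+1}] ⇒ (1 − 1/4z)y_{n+1} = (1 + 3/4z)y_n
  R(z) = (1 + 3/4z)/(1 − 1/4z).

Need |R(x)|<1, x<0.
x=-0.98: |R|=0.2129
R=−1: 1+3/4x = −1+1/4x ⇒ -1/2x=2 ⇒ x=2/(-1/2)=-4.0000
Confirm numerically:
  x=-3.047: |R|=0.72953 <1
  x=-2.316: |R|=0.46675 <1
  x=-2.156: |R|=0.40091 <1
  x=-2.065: |R|=0.36191 <1
  x=-4.380: |R|=1.09069 >1
  x=-4.371: |R|=1.08864 >1
Stable set (-4.0000, 0).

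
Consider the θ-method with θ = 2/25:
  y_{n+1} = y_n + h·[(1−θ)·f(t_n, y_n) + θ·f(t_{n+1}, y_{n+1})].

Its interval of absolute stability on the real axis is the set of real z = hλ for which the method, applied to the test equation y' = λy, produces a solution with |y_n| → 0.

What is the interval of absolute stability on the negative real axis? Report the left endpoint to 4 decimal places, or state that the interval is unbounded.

With y'=λy (z=hλ):
  y_{n+1} = y_n + z·[23/25·y_n + 2/25·y_{n+1}] ⇒ (1 − 2/25z)y_{n+1} = (1 + 23/25z)y_n
  R(z) = (1 + 23/25z)/(1 − 2/25z).

Solve |R(x)|<1 on ℝ⁻.
x=-1.59: |R|=0.4106
R=−1: 1+23/25x = −1+2/25x ⇒ -21/25x=2 ⇒ x=2/(-21/25)=-2.3810
Confirm numerically:
  x=-1.442: |R|=0.29286 <1
  x=-1.200: |R|=0.09489 <1
  x=-1.083: |R|=0.00335 <1
  x=-2.520: |R|=1.09720 >1
  x=-2.504: |R|=1.08611 >1
  x=-2.459: |R|=1.05478 >1
Interval (-2.3810, 0).

(-2.3810, 0).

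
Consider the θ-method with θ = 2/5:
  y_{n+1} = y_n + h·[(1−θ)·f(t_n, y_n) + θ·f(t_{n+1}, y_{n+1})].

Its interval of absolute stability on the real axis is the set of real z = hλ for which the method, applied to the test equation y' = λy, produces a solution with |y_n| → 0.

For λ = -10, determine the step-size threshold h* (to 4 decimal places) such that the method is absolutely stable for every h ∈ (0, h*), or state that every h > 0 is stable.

With y'=λy (z=hλ):
  y_{n+1} = y_n + z·[3/5·y_n + 2/5·y_{n+1}] ⇒ (1 − 2/5z)y_{n+1} = (1 + 3/5z)y_n
  so R(z) = (1 + 3/5z)/(1 − 2/5z).

Solve |R(x)|<1 on ℝ⁻.
x=-1.17: |R|=0.2030
R=−1: 1+3/5x = −1+2/5x ⇒ -1/5x=2 ⇒ x=2/(-1/5)=-10.0000
Confirm numerically:
  x=-9.172: |R|=0.96453 <1
  x=-8.885: |R|=0.95103 <1
  x=-8.444: |R|=0.92891 <1
  x=-10.402: |R|=1.01558 >1
  x=-10.163: |R|=1.00644 >1
So |R|<1 on (-10.0000, 0).

(-10.0000,0); λ=-10 ⇒ h* = (10)/10 = 1.0000.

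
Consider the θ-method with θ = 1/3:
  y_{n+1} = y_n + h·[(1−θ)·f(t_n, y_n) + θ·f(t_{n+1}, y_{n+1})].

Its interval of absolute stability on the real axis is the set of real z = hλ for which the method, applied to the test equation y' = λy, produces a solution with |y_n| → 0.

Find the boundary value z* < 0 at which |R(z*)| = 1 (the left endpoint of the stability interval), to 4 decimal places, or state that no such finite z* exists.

left endpoint -6.0000.

Set f=λy, z=hλ:
  y_{n+1} = y_n + z·[2/3·y_n + 1/3·y_{n+1}] ⇒ (1 − 1/3z)y_{n+1} = (1 + 2/3z)y_n
  R(z) = (1 + 2/3z)/(1 − 1/3z).

Solve |R(x)|<1 on ℝ⁻.
x=-1.26: |R|=0.1127
R=−1: 1+2/3x = −1+1/3x ⇒ -1/3x=2 ⇒ x=2/(-1/3)=-6.0000
Confirm numerically:
  x=-4.520: |R|=0.80319 <1
  x=-4.192: |R|=0.74861 <1
  x=-2.705: |R|=0.42244 <1
  x=-6.566: |R|=1.05917 >1
  x=-6.472: |R|=1.04983 >1
  x=-6.100: |R|=1.01099 >1
So |R|<1 on (-6.0000, 0).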